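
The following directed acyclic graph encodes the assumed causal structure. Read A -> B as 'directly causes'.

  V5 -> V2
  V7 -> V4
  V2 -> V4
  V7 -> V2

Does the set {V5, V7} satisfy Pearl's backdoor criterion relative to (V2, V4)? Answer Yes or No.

Yes

Backdoor paths from V2 to V4 (paths whose first edge points into V2):
  P1: V2 <- V7 -> V4
Condition 1 (no descendant of V2 in the set): holds — descendants of V2 are {V4}; none are in {V5, V7}.
Condition 2 (every backdoor path blocked by {V5, V7}):
  P1: blocked at fork node V7 ∈ conditioning set.
{V5, V7} satisfies the backdoor criterion.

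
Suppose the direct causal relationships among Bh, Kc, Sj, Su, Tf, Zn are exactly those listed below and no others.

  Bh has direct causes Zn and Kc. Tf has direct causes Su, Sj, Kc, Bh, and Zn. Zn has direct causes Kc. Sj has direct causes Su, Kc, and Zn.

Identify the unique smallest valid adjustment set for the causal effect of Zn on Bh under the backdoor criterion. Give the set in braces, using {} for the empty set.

Variables eligible for adjustment (non-descendants of Zn, excluding Zn and Bh): {Kc, Su}.
Backdoor paths from Zn to Bh:
  P1: Zn <- Kc -> Bh
  P2: Zn <- Kc -> Sj <- Su -> Tf <- Bh
  P3: Zn <- Kc -> Sj -> Tf <- Bh
  P4: Zn <- Kc -> Tf <- Bh
The empty set is not sufficient: P1 (Zn <- Kc -> Bh) has no collider blocking it and no conditioned non-collider, so it is open.
Try {Kc}:
  P1: blocked at fork node Kc ∈ conditioning set.
  P2: blocked at fork node Kc ∈ conditioning set.
  P3: blocked at fork node Kc ∈ conditioning set.
  P4: blocked at fork node Kc ∈ conditioning set.
{Kc} contains no descendant of Zn and blocks every backdoor path.
No other singleton works — e.g. {Su} leaves P1 open — so {Kc} is the unique smallest valid adjustment set.

{Kc}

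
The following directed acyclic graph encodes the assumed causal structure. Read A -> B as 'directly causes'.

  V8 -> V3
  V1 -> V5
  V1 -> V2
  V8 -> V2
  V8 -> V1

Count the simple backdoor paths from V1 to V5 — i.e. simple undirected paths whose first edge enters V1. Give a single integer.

0

A backdoor path from V1 to V5 is any simple undirected path whose first edge points into V1 (i.e. leaves V1 via a parent).
Parents of V1: {V8}.
No simple path from any parent of V1 reaches V5 without revisiting V1, so there are no backdoor paths.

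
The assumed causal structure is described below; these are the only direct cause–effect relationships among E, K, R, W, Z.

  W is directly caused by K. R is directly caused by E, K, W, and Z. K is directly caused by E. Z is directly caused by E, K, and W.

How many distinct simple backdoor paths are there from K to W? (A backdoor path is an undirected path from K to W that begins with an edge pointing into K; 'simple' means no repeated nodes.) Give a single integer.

A backdoor path from K to W is any simple undirected path whose first edge points into K (i.e. leaves K via a parent).
Parents of K: {E}.
Enumerating:
  P1: K <- E -> Z <- W
  P2: K <- E -> Z -> R <- W
  P3: K <- E -> R <- W
  P4: K <- E -> R <- Z <- W
That exhausts the simple backdoor paths. Count: 4.

4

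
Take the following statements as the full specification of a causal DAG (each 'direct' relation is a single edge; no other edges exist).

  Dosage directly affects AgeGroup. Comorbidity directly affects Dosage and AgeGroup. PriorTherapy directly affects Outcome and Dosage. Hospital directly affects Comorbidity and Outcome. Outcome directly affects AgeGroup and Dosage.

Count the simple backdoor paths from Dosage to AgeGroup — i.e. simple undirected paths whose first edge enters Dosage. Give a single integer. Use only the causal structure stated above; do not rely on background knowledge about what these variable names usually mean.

6

A backdoor path from Dosage to AgeGroup is any simple undirected path whose first edge points into Dosage (i.e. leaves Dosage via a parent).
Parents of Dosage: {Comorbidity, Outcome, PriorTherapy}.
Enumerating:
  P1: Dosage <- Comorbidity <- Hospital -> Outcome -> AgeGroup
  P2: Dosage <- Comorbidity -> AgeGroup
  P3: Dosage <- PriorTherapy -> Outcome <- Hospital -> Comorbidity -> AgeGroup
  P4: Dosage <- PriorTherapy -> Outcome -> AgeGroup
  P5: Dosage <- Outcome <- Hospital -> Comorbidity -> AgeGroup
  P6: Dosage <- Outcome -> AgeGroup
That exhausts the simple backdoor paths. Count: 6.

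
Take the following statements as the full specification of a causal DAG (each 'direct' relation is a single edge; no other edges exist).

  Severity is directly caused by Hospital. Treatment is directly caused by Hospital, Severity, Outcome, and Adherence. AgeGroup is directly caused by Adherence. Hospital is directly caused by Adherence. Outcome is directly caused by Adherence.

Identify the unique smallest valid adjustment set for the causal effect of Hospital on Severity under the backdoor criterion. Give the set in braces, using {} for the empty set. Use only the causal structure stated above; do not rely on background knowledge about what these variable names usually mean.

{}

Variables eligible for adjustment (non-descendants of Hospital, excluding Hospital and Severity): {Adherence, AgeGroup, Outcome}.
Backdoor paths from Hospital to Severity:
  P1: Hospital <- Adherence -> Outcome -> Treatment <- Severity
  P2: Hospital <- Adherence -> Treatment <- Severity
Each backdoor path contains an unconditioned collider, so every path is already blocked with the empty conditioning set:
  P1: blocked at collider Treatment (neither it nor any descendant is in the conditioning set).
  P2: blocked at collider Treatment (neither it nor any descendant is in the conditioning set).
The empty set is therefore the unique smallest valid set.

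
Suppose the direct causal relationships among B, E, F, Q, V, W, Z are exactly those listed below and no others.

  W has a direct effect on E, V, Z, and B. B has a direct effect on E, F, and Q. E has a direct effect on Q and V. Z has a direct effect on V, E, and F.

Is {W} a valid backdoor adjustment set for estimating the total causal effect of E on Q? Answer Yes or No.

No

Backdoor paths from E to Q (paths whose first edge points into E):
  P1: E <- W -> Z -> F <- B -> Q
  P2: E <- W -> B -> Q
  P3: E <- W -> V <- Z -> F <- B -> Q
  P4: E <- Z <- W -> B -> Q
  P5: E <- Z -> F <- B -> Q
  P6: E <- Z -> V <- W -> B -> Q
  P7: E <- B -> Q
Condition 1 (no descendant of E in the set): holds — descendants of E are {Q, V}; none are in {W}.
Condition 2 (every backdoor path blocked by {W}):
  P1: blocked at fork node W ∈ conditioning set.
  P2: blocked at fork node W ∈ conditioning set.
  P3: blocked at fork node W ∈ conditioning set.
  P4: blocked at fork node W ∈ conditioning set.
  P5: blocked at collider F (neither it nor any descendant is in the conditioning set).
  P6: blocked at collider V (neither it nor any descendant is in the conditioning set).
  P7: open — no interior node is in the conditioning set.
{W} does not satisfy the backdoor criterion.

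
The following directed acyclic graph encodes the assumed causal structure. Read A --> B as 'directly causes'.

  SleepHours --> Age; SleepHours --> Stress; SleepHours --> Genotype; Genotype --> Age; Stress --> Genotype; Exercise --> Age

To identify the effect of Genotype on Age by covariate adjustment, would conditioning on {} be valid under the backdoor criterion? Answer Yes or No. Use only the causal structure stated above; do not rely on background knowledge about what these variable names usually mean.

Backdoor paths from Genotype to Age (paths whose first edge points into Genotype):
  P1: Genotype <- SleepHours -> Age
  P2: Genotype <- Stress <- SleepHours -> Age
Condition 1 (no descendant of Genotype in the set): holds — descendants of Genotype are {Age}; none are in {}.
Condition 2 (every backdoor path blocked by {}):
  P1: open — no interior node is in the conditioning set.
  P2: open — no interior node is in the conditioning set.
{} does not satisfy the backdoor criterion.

No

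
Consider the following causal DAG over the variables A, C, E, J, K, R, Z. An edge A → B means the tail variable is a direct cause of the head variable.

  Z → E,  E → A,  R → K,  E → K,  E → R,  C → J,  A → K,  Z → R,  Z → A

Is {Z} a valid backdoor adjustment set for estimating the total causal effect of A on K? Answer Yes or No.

Backdoor paths from A to K (paths whose first edge points into A):
  P1: A <- Z -> E -> R -> K
  P2: A <- Z -> E -> K
  P3: A <- Z -> R <- E -> K
  P4: A <- Z -> R -> K
  P5: A <- E <- Z -> R -> K
  P6: A <- E -> R -> K
  P7: A <- E -> K
Condition 1 (no descendant of A in the set): holds — descendants of A are {K}; none are in {Z}.
Condition 2 (every backdoor path blocked by {Z}):
  P1: blocked at fork node Z ∈ conditioning set.
  P2: blocked at fork node Z ∈ conditioning set.
  P3: blocked at fork node Z ∈ conditioning set.
  P4: blocked at fork node Z ∈ conditioning set.
  P5: blocked at fork node Z ∈ conditioning set.
  P6: open — no interior node is in the conditioning set.
  P7: open — no interior node is in the conditioning set.
{Z} does not satisfy the backdoor criterion.

No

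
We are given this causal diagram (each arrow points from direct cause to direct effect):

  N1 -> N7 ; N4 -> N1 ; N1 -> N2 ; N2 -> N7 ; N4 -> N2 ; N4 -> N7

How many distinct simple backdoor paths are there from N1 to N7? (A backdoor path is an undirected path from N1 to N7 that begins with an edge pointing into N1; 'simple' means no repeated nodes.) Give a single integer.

A backdoor path from N1 to N7 is any simple undirected path whose first edge points into N1 (i.e. leaves N1 via a parent).
Parents of N1: {N4}.
Enumerating:
  P1: N1 <- N4 -> N2 -> N7
  P2: N1 <- N4 -> N7
That exhausts the simple backdoor paths. Count: 2.

2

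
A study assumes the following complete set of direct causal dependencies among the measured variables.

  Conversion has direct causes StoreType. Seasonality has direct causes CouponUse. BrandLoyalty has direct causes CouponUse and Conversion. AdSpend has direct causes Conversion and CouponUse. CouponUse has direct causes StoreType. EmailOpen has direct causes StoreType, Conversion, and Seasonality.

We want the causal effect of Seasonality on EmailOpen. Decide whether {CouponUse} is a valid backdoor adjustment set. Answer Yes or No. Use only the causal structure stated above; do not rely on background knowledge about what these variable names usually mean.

Yes

Backdoor paths from Seasonality to EmailOpen (paths whose first edge points into Seasonality):
  P1: Seasonality <- CouponUse <- StoreType -> Conversion -> EmailOpen
  P2: Seasonality <- CouponUse <- StoreType -> EmailOpen
  P3: Seasonality <- CouponUse -> AdSpend <- Conversion <- StoreType -> EmailOpen
  P4: Seasonality <- CouponUse -> AdSpend <- Conversion -> EmailOpen
  P5: Seasonality <- CouponUse -> BrandLoyalty <- Conversion <- StoreType -> EmailOpen
  P6: Seasonality <- CouponUse -> BrandLoyalty <- Conversion -> EmailOpen
Condition 1 (no descendant of Seasonality in the set): holds — descendants of Seasonality are {EmailOpen}; none are in {CouponUse}.
Condition 2 (every backdoor path blocked by {CouponUse}):
  P1: blocked at chain node CouponUse ∈ conditioning set.
  P2: blocked at chain node CouponUse ∈ conditioning set.
  P3: blocked at fork node CouponUse ∈ conditioning set.
  P4: blocked at fork node CouponUse ∈ conditioning set.
  P5: blocked at fork node CouponUse ∈ conditioning set.
  P6: blocked at fork node CouponUse ∈ conditioning set.
{CouponUse} satisfies the backdoor criterion.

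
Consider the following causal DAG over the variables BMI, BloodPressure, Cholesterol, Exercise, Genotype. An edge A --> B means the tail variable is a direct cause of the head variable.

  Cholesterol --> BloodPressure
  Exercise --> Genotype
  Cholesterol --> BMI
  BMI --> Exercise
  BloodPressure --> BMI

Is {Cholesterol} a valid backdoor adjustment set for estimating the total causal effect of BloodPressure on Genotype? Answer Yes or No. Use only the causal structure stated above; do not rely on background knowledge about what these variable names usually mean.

Yes

Backdoor paths from BloodPressure to Genotype (paths whose first edge points into BloodPressure):
  P1: BloodPressure <- Cholesterol -> BMI -> Exercise -> Genotype
Condition 1 (no descendant of BloodPressure in the set): holds — descendants of BloodPressure are {BMI, Exercise, Genotype}; none are in {Cholesterol}.
Condition 2 (every backdoor path blocked by {Cholesterol}):
  P1: blocked at fork node Cholesterol ∈ conditioning set.
{Cholesterol} satisfies the backdoor criterion.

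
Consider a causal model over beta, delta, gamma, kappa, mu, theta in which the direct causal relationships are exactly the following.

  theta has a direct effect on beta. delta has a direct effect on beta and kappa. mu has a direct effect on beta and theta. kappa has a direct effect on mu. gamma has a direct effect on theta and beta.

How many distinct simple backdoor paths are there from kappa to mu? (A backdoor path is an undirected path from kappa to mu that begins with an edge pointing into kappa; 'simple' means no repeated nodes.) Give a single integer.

A backdoor path from kappa to mu is any simple undirected path whose first edge points into kappa (i.e. leaves kappa via a parent).
Parents of kappa: {delta}.
Enumerating:
  P1: kappa <- delta -> beta <- gamma -> theta <- mu
  P2: kappa <- delta -> beta <- mu
  P3: kappa <- delta -> beta <- theta <- mu
That exhausts the simple backdoor paths. Count: 3.

3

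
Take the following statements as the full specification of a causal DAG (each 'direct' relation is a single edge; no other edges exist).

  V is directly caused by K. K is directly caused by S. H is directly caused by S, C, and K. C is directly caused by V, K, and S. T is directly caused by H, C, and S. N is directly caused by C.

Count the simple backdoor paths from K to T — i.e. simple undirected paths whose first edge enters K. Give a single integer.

5

A backdoor path from K to T is any simple undirected path whose first edge points into K (i.e. leaves K via a parent).
Parents of K: {S}.
Enumerating:
  P1: K <- S -> C -> H -> T
  P2: K <- S -> C -> T
  P3: K <- S -> H <- C -> T
  P4: K <- S -> H -> T
  P5: K <- S -> T
That exhausts the simple backdoor paths. Count: 5.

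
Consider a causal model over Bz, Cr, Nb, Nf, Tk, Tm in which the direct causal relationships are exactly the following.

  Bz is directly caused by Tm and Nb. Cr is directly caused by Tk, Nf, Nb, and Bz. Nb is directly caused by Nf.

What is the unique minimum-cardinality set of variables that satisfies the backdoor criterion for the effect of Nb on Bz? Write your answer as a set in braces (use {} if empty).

{}

Variables eligible for adjustment (non-descendants of Nb, excluding Nb and Bz): {Nf, Tk, Tm}.
Backdoor paths from Nb to Bz:
  P1: Nb <- Nf -> Cr <- Bz
Each backdoor path contains an unconditioned collider, so every path is already blocked with the empty conditioning set:
  P1: blocked at collider Cr (neither it nor any descendant is in the conditioning set).
The empty set is therefore the unique smallest valid set.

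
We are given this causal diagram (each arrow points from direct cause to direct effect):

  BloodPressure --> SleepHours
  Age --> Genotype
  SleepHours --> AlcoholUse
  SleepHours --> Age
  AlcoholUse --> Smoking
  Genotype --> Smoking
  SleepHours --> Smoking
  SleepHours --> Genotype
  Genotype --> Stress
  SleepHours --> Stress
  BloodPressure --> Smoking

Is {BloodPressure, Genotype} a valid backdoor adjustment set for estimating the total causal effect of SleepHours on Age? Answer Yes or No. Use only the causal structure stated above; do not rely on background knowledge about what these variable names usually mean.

No

Backdoor paths from SleepHours to Age (paths whose first edge points into SleepHours):
  P1: SleepHours <- BloodPressure -> Smoking <- Genotype <- Age
Condition 1 (no descendant of SleepHours in the set): FAILS — Genotype is a descendant of SleepHours.
Condition 2 (every backdoor path blocked by {BloodPressure, Genotype}):
  P1: blocked at fork node BloodPressure ∈ conditioning set.
{BloodPressure, Genotype} does not satisfy the backdoor criterion.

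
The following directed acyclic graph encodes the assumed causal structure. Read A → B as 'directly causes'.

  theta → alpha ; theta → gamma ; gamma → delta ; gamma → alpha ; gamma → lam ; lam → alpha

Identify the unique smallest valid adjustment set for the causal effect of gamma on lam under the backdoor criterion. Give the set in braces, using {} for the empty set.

Variables eligible for adjustment (non-descendants of gamma, excluding gamma and lam): {theta}.
Backdoor paths from gamma to lam:
  P1: gamma <- theta -> alpha <- lam
Each backdoor path contains an unconditioned collider, so every path is already blocked with the empty conditioning set:
  P1: blocked at collider alpha (neither it nor any descendant is in the conditioning set).
The empty set is therefore the unique smallest valid set.

{}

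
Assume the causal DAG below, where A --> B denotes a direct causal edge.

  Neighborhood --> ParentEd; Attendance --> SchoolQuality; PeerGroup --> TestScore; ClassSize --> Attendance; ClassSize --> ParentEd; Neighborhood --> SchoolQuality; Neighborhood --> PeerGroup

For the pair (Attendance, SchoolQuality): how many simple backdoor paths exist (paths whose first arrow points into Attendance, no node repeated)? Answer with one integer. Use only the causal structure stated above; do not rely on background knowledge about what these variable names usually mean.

1

A backdoor path from Attendance to SchoolQuality is any simple undirected path whose first edge points into Attendance (i.e. leaves Attendance via a parent).
Parents of Attendance: {ClassSize}.
Enumerating:
  P1: Attendance <- ClassSize -> ParentEd <- Neighborhood -> SchoolQuality
That exhausts the simple backdoor paths. Count: 1.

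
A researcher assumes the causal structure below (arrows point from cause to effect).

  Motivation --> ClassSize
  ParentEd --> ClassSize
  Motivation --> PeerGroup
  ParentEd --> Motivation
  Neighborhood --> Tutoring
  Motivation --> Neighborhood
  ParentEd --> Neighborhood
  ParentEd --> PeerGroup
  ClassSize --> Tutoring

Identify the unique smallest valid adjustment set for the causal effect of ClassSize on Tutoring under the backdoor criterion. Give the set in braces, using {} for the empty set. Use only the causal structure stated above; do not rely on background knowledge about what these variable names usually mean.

{Neighborhood}

Variables eligible for adjustment (non-descendants of ClassSize, excluding ClassSize and Tutoring): {Motivation, Neighborhood, ParentEd, PeerGroup}.
Backdoor paths from ClassSize to Tutoring:
  P1: ClassSize <- ParentEd -> Motivation -> Neighborhood -> Tutoring
  P2: ClassSize <- ParentEd -> Neighborhood -> Tutoring
  P3: ClassSize <- ParentEd -> PeerGroup <- Motivation -> Neighborhood -> Tutoring
  P4: ClassSize <- Motivation <- ParentEd -> Neighborhood -> Tutoring
  P5: ClassSize <- Motivation -> Neighborhood -> Tutoring
  P6: ClassSize <- Motivation -> PeerGroup <- ParentEd -> Neighborhood -> Tutoring
The empty set is not sufficient: P1 (ClassSize <- ParentEd -> Motivation -> Neighborhood -> Tutoring) has no collider blocking it and no conditioned non-collider, so it is open.
Try {Neighborhood}:
  P1: blocked at chain node Neighborhood ∈ conditioning set.
  P2: blocked at chain node Neighborhood ∈ conditioning set.
  P3: blocked at collider PeerGroup (neither it nor any descendant is in the conditioning set).
  P4: blocked at chain node Neighborhood ∈ conditioning set.
  P5: blocked at chain node Neighborhood ∈ conditioning set.
  P6: blocked at collider PeerGroup (neither it nor any descendant is in the conditioning set).
{Neighborhood} contains no descendant of ClassSize and blocks every backdoor path.
No other singleton works — e.g. {ParentEd} leaves P5 open — so {Neighborhood} is the unique smallest valid adjustment set.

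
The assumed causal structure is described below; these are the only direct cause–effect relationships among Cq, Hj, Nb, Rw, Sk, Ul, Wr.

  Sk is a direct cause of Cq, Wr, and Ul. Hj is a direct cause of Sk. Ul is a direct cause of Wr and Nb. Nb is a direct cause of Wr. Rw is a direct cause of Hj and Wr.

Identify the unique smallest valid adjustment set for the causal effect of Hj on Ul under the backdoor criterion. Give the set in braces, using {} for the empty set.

Variables eligible for adjustment (non-descendants of Hj, excluding Hj and Ul): {Rw}.
Backdoor paths from Hj to Ul:
  P1: Hj <- Rw -> Wr <- Sk -> Ul
  P2: Hj <- Rw -> Wr <- Ul
  P3: Hj <- Rw -> Wr <- Nb <- Ul
Each backdoor path contains an unconditioned collider, so every path is already blocked with the empty conditioning set:
  P1: blocked at collider Wr (neither it nor any descendant is in the conditioning set).
  P2: blocked at collider Wr (neither it nor any descendant is in the conditioning set).
  P3: blocked at collider Wr (neither it nor any descendant is in the conditioning set).
The empty set is therefore the unique smallest valid set.

{}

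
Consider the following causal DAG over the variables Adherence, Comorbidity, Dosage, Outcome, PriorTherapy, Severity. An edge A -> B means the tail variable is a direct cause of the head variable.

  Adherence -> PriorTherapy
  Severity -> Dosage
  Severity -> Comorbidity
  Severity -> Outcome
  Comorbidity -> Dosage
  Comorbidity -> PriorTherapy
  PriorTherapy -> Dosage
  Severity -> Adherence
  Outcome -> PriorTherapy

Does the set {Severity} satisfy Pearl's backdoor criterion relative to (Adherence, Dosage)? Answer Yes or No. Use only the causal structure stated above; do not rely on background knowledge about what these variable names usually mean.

Backdoor paths from Adherence to Dosage (paths whose first edge points into Adherence):
  P1: Adherence <- Severity -> Comorbidity -> PriorTherapy -> Dosage
  P2: Adherence <- Severity -> Comorbidity -> Dosage
  P3: Adherence <- Severity -> Outcome -> PriorTherapy <- Comorbidity -> Dosage
  P4: Adherence <- Severity -> Outcome -> PriorTherapy -> Dosage
  P5: Adherence <- Severity -> Dosage
Condition 1 (no descendant of Adherence in the set): holds — descendants of Adherence are {Dosage, PriorTherapy}; none are in {Severity}.
Condition 2 (every backdoor path blocked by {Severity}):
  P1: blocked at fork node Severity ∈ conditioning set.
  P2: blocked at fork node Severity ∈ conditioning set.
  P3: blocked at fork node Severity ∈ conditioning set.
  P4: blocked at fork node Severity ∈ conditioning set.
  P5: blocked at fork node Severity ∈ conditioning set.
{Severity} satisfies the backdoor criterion.

Yes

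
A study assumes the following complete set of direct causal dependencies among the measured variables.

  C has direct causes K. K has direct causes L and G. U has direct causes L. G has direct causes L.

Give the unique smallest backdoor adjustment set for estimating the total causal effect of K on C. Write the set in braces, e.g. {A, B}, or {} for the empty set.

{}

Variables eligible for adjustment (non-descendants of K, excluding K and C): {G, L, U}.
Backdoor paths from K to C:
  (none)
With no backdoor paths the empty set already satisfies the criterion, and it is trivially minimal.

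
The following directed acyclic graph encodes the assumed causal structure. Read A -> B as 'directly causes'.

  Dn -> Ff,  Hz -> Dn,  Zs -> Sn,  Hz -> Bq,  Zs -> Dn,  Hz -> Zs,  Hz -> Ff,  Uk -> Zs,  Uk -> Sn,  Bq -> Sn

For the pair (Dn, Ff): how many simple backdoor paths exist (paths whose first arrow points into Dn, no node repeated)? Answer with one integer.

4

A backdoor path from Dn to Ff is any simple undirected path whose first edge points into Dn (i.e. leaves Dn via a parent).
Parents of Dn: {Hz, Zs}.
Enumerating:
  P1: Dn <- Hz -> Ff
  P2: Dn <- Zs <- Uk -> Sn <- Bq <- Hz -> Ff
  P3: Dn <- Zs <- Hz -> Ff
  P4: Dn <- Zs -> Sn <- Bq <- Hz -> Ff
That exhausts the simple backdoor paths. Count: 4.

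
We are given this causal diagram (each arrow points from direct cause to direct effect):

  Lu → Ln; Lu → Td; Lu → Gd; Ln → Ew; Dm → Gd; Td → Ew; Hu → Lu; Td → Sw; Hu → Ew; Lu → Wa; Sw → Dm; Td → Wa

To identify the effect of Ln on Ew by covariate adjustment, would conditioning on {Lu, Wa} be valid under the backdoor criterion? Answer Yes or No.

Yes

Backdoor paths from Ln to Ew (paths whose first edge points into Ln):
  P1: Ln <- Lu <- Hu -> Ew
  P2: Ln <- Lu -> Td -> Ew
  P3: Ln <- Lu -> Wa <- Td -> Ew
  P4: Ln <- Lu -> Gd <- Dm <- Sw <- Td -> Ew
Condition 1 (no descendant of Ln in the set): holds — descendants of Ln are {Ew}; none are in {Lu, Wa}.
Condition 2 (every backdoor path blocked by {Lu, Wa}):
  P1: blocked at chain node Lu ∈ conditioning set.
  P2: blocked at fork node Lu ∈ conditioning set.
  P3: blocked at fork node Lu ∈ conditioning set.
  P4: blocked at fork node Lu ∈ conditioning set.
{Lu, Wa} satisfies the backdoor criterion.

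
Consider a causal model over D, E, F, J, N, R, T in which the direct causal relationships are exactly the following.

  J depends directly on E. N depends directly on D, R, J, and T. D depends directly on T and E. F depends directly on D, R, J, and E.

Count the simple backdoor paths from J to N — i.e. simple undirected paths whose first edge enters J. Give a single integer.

A backdoor path from J to N is any simple undirected path whose first edge points into J (i.e. leaves J via a parent).
Parents of J: {E}.
Enumerating:
  P1: J <- E -> D <- T -> N
  P2: J <- E -> D -> N
  P3: J <- E -> D -> F <- R -> N
  P4: J <- E -> F <- D <- T -> N
  P5: J <- E -> F <- D -> N
  P6: J <- E -> F <- R -> N
That exhausts the simple backdoor paths. Count: 6.

6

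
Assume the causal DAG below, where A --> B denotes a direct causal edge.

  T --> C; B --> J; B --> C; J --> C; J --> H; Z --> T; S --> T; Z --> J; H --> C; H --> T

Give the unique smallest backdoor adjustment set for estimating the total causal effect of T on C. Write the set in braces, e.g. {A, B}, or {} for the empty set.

{H, Z}

Variables eligible for adjustment (non-descendants of T, excluding T and C): {B, H, J, S, Z}.
Backdoor paths from T to C:
  P1: T <- Z -> J <- B -> C
  P2: T <- Z -> J -> H -> C
  P3: T <- Z -> J -> C
  P4: T <- H <- J <- B -> C
  P5: T <- H <- J -> C
  P6: T <- H -> C
The empty set is not sufficient: P2 (T <- Z -> J -> H -> C) has no collider blocking it and no conditioned non-collider, so it is open.
Try {H, Z}:
  P1: blocked at fork node Z ∈ conditioning set.
  P2: blocked at fork node Z ∈ conditioning set.
  P3: blocked at fork node Z ∈ conditioning set.
  P4: blocked at chain node H ∈ conditioning set.
  P5: blocked at chain node H ∈ conditioning set.
  P6: blocked at fork node H ∈ conditioning set.
{H, Z} contains no descendant of T and blocks every backdoor path.
Every element of {H, Z} is needed (dropping H leaves P4 open; dropping Z leaves P1 open), so no proper subset is valid.
Among all size-2 subsets of the eligible variables, only {H, Z} blocks every backdoor path, so it is the unique smallest valid adjustment set.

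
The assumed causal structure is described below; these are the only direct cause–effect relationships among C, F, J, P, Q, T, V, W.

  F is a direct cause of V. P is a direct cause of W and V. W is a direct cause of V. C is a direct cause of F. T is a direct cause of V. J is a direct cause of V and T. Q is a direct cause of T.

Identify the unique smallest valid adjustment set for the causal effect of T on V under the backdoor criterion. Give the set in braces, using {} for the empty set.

Variables eligible for adjustment (non-descendants of T, excluding T and V): {C, F, J, P, Q, W}.
Backdoor paths from T to V:
  P1: T <- J -> V
The empty set is not sufficient: P1 (T <- J -> V) has no collider blocking it and no conditioned non-collider, so it is open.
Try {J}:
  P1: blocked at fork node J ∈ conditioning set.
{J} contains no descendant of T and blocks every backdoor path.
No other singleton works — e.g. {C} leaves P1 open — so {J} is the unique smallest valid adjustment set.

{J}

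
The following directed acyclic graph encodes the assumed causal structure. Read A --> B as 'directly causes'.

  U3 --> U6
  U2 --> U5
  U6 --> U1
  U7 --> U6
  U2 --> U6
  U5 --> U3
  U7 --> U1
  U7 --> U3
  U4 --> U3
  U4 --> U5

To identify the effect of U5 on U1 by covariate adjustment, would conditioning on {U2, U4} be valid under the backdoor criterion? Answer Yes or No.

Backdoor paths from U5 to U1 (paths whose first edge points into U5):
  P1: U5 <- U4 -> U3 <- U7 -> U6 -> U1
  P2: U5 <- U4 -> U3 <- U7 -> U1
  P3: U5 <- U4 -> U3 -> U6 <- U7 -> U1
  P4: U5 <- U4 -> U3 -> U6 -> U1
  P5: U5 <- U2 -> U6 <- U7 -> U1
  P6: U5 <- U2 -> U6 <- U3 <- U7 -> U1
  P7: U5 <- U2 -> U6 -> U1
Condition 1 (no descendant of U5 in the set): holds — descendants of U5 are {U1, U3, U6}; none are in {U2, U4}.
Condition 2 (every backdoor path blocked by {U2, U4}):
  P1: blocked at fork node U4 ∈ conditioning set.
  P2: blocked at fork node U4 ∈ conditioning set.
  P3: blocked at fork node U4 ∈ conditioning set.
  P4: blocked at fork node U4 ∈ conditioning set.
  P5: blocked at fork node U2 ∈ conditioning set.
  P6: blocked at fork node U2 ∈ conditioning set.
  P7: blocked at fork node U2 ∈ conditioning set.
{U2, U4} satisfies the backdoor criterion.

Yes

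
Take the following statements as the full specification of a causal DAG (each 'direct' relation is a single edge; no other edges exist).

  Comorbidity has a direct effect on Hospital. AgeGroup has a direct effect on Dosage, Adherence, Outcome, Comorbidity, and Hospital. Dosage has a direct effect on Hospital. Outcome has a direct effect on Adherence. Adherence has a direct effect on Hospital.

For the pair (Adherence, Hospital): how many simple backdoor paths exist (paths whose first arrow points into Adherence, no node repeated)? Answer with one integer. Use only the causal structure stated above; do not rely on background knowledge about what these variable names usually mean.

6

A backdoor path from Adherence to Hospital is any simple undirected path whose first edge points into Adherence (i.e. leaves Adherence via a parent).
Parents of Adherence: {AgeGroup, Outcome}.
Enumerating:
  P1: Adherence <- AgeGroup -> Dosage -> Hospital
  P2: Adherence <- AgeGroup -> Comorbidity -> Hospital
  P3: Adherence <- AgeGroup -> Hospital
  P4: Adherence <- Outcome <- AgeGroup -> Dosage -> Hospital
  P5: Adherence <- Outcome <- AgeGroup -> Comorbidity -> Hospital
  P6: Adherence <- Outcome <- AgeGroup -> Hospital
That exhausts the simple backdoor paths. Count: 6.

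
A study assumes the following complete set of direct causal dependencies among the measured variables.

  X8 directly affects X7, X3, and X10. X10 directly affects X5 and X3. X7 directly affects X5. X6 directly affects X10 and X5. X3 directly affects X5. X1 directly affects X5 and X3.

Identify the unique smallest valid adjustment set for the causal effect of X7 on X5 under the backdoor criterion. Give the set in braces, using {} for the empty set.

{X8}

Variables eligible for adjustment (non-descendants of X7, excluding X7 and X5): {X1, X10, X3, X6, X8}.
Backdoor paths from X7 to X5:
  P1: X7 <- X8 -> X10 <- X6 -> X5
  P2: X7 <- X8 -> X10 -> X3 <- X1 -> X5
  P3: X7 <- X8 -> X10 -> X3 -> X5
  P4: X7 <- X8 -> X10 -> X5
  P5: X7 <- X8 -> X3 <- X10 <- X6 -> X5
  P6: X7 <- X8 -> X3 <- X10 -> X5
  P7: X7 <- X8 -> X3 <- X1 -> X5
  P8: X7 <- X8 -> X3 -> X5
The empty set is not sufficient: P3 (X7 <- X8 -> X10 -> X3 -> X5) has no collider blocking it and no conditioned non-collider, so it is open.
Try {X8}:
  P1: blocked at fork node X8 ∈ conditioning set.
  P2: blocked at fork node X8 ∈ conditioning set.
  P3: blocked at fork node X8 ∈ conditioning set.
  P4: blocked at fork node X8 ∈ conditioning set.
  P5: blocked at fork node X8 ∈ conditioning set.
  P6: blocked at fork node X8 ∈ conditioning set.
  P7: blocked at fork node X8 ∈ conditioning set.
  P8: blocked at fork node X8 ∈ conditioning set.
{X8} contains no descendant of X7 and blocks every backdoor path.
No other singleton works — e.g. {X6} leaves P3 open — so {X8} is the unique smallest valid adjustment set.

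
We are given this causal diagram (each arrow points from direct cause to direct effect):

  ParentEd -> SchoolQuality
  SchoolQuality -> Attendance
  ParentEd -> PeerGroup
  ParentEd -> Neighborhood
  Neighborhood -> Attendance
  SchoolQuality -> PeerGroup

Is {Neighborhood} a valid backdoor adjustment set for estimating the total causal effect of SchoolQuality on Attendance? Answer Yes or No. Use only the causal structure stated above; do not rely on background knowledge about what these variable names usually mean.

Yes

Backdoor paths from SchoolQuality to Attendance (paths whose first edge points into SchoolQuality):
  P1: SchoolQuality <- ParentEd -> Neighborhood -> Attendance
Condition 1 (no descendant of SchoolQuality in the set): holds — descendants of SchoolQuality are {Attendance, PeerGroup}; none are in {Neighborhood}.
Condition 2 (every backdoor path blocked by {Neighborhood}):
  P1: blocked at chain node Neighborhood ∈ conditioning set.
{Neighborhood} satisfies the backdoor criterion.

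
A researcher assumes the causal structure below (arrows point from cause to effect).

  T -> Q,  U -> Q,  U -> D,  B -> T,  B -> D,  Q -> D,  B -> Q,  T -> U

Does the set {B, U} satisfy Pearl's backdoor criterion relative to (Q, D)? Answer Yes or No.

Backdoor paths from Q to D (paths whose first edge points into Q):
  P1: Q <- B -> T -> U -> D
  P2: Q <- B -> D
  P3: Q <- T <- B -> D
  P4: Q <- T -> U -> D
  P5: Q <- U <- T <- B -> D
  P6: Q <- U -> D
Condition 1 (no descendant of Q in the set): holds — descendants of Q are {D}; none are in {B, U}.
Condition 2 (every backdoor path blocked by {B, U}):
  P1: blocked at fork node B ∈ conditioning set.
  P2: blocked at fork node B ∈ conditioning set.
  P3: blocked at fork node B ∈ conditioning set.
  P4: blocked at chain node U ∈ conditioning set.
  P5: blocked at chain node U ∈ conditioning set.
  P6: blocked at fork node U ∈ conditioning set.
{B, U} satisfies the backdoor criterion.

Yes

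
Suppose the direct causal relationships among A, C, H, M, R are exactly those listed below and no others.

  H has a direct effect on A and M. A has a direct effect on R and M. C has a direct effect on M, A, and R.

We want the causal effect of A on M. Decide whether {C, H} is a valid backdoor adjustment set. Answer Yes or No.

Backdoor paths from A to M (paths whose first edge points into A):
  P1: A <- C -> M
  P2: A <- H -> M
Condition 1 (no descendant of A in the set): holds — descendants of A are {M, R}; none are in {C, H}.
Condition 2 (every backdoor path blocked by {C, H}):
  P1: blocked at fork node C ∈ conditioning set.
  P2: blocked at fork node H ∈ conditioning set.
{C, H} satisfies the backdoor criterion.

Yes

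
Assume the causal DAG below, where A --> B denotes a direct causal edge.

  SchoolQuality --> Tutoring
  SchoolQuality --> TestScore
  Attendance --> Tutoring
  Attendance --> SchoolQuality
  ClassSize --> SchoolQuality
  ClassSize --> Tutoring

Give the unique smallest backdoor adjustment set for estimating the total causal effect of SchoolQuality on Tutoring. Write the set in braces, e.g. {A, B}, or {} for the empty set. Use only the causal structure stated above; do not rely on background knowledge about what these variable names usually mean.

Variables eligible for adjustment (non-descendants of SchoolQuality, excluding SchoolQuality and Tutoring): {Attendance, ClassSize}.
Backdoor paths from SchoolQuality to Tutoring:
  P1: SchoolQuality <- Attendance -> Tutoring
  P2: SchoolQuality <- ClassSize -> Tutoring
The empty set is not sufficient: P1 (SchoolQuality <- Attendance -> Tutoring) has no collider blocking it and no conditioned non-collider, so it is open.
Try {Attendance, ClassSize}:
  P1: blocked at fork node Attendance ∈ conditioning set.
  P2: blocked at fork node ClassSize ∈ conditioning set.
{Attendance, ClassSize} contains no descendant of SchoolQuality and blocks every backdoor path.
Every element of {Attendance, ClassSize} is needed (dropping Attendance leaves P1 open; dropping ClassSize leaves P2 open), so no proper subset is valid.
Among all size-2 subsets of the eligible variables, only {Attendance, ClassSize} blocks every backdoor path, so it is the unique smallest valid adjustment set.

{Attendance, ClassSize}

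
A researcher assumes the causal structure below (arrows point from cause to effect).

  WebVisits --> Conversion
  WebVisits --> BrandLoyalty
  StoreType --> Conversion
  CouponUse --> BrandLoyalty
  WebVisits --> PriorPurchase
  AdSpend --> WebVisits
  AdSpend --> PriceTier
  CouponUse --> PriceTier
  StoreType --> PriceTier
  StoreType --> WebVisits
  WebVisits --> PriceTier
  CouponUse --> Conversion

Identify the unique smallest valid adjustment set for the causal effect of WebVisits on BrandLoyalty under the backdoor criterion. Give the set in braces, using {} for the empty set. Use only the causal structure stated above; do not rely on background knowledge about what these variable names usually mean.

Variables eligible for adjustment (non-descendants of WebVisits, excluding WebVisits and BrandLoyalty): {AdSpend, CouponUse, StoreType}.
Backdoor paths from WebVisits to BrandLoyalty:
  P1: WebVisits <- AdSpend -> PriceTier <- StoreType -> Conversion <- CouponUse -> BrandLoyalty
  P2: WebVisits <- AdSpend -> PriceTier <- CouponUse -> BrandLoyalty
  P3: WebVisits <- StoreType -> Conversion <- CouponUse -> BrandLoyalty
  P4: WebVisits <- StoreType -> PriceTier <- CouponUse -> BrandLoyalty
Each backdoor path contains an unconditioned collider, so every path is already blocked with the empty conditioning set:
  P1: blocked at collider PriceTier (neither it nor any descendant is in the conditioning set).
  P2: blocked at collider PriceTier (neither it nor any descendant is in the conditioning set).
  P3: blocked at collider Conversion (neither it nor any descendant is in the conditioning set).
  P4: blocked at collider PriceTier (neither it nor any descendant is in the conditioning set).
The empty set is therefore the unique smallest valid set.

{}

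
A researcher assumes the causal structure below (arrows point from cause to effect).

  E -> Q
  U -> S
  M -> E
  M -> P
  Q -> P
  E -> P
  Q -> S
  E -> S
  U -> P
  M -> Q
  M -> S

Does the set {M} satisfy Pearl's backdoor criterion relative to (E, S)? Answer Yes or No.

Backdoor paths from E to S (paths whose first edge points into E):
  P1: E <- M -> Q -> P <- U -> S
  P2: E <- M -> Q -> S
  P3: E <- M -> P <- U -> S
  P4: E <- M -> P <- Q -> S
  P5: E <- M -> S
Condition 1 (no descendant of E in the set): holds — descendants of E are {P, Q, S}; none are in {M}.
Condition 2 (every backdoor path blocked by {M}):
  P1: blocked at fork node M ∈ conditioning set.
  P2: blocked at fork node M ∈ conditioning set.
  P3: blocked at fork node M ∈ conditioning set.
  P4: blocked at fork node M ∈ conditioning set.
  P5: blocked at fork node M ∈ conditioning set.
{M} satisfies the backdoor criterion.

Yes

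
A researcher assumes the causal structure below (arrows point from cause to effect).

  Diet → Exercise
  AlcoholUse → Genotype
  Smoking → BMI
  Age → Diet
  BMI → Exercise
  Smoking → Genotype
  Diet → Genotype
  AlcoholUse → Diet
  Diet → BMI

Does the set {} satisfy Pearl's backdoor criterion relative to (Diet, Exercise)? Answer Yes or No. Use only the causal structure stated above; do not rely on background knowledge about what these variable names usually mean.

Backdoor paths from Diet to Exercise (paths whose first edge points into Diet):
  P1: Diet <- AlcoholUse -> Genotype <- Smoking -> BMI -> Exercise
Condition 1 (no descendant of Diet in the set): holds — descendants of Diet are {BMI, Exercise, Genotype}; none are in {}.
Condition 2 (every backdoor path blocked by {}):
  P1: blocked at collider Genotype (neither it nor any descendant is in the conditioning set).
{} satisfies the backdoor criterion.

Yes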